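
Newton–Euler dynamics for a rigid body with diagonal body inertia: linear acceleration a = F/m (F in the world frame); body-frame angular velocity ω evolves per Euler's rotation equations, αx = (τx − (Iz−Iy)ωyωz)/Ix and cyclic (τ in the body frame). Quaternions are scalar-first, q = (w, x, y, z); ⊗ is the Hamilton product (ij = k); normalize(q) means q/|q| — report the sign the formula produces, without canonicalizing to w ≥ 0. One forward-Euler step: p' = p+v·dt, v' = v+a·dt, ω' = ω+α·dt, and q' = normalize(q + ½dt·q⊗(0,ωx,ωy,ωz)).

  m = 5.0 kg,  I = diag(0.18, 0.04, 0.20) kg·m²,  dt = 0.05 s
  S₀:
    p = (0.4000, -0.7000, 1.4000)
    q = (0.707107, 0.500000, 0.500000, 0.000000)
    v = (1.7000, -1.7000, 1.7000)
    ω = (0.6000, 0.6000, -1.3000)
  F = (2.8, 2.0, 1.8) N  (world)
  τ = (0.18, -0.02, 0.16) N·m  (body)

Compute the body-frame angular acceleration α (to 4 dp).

gyro term ω×Iω = (-0.1248, 0.0156, -0.0504)
(τ − ω×Iω)/I = (1.6933, -0.8900, 1.0520)

α = (1.6933, -0.8900, 1.0520)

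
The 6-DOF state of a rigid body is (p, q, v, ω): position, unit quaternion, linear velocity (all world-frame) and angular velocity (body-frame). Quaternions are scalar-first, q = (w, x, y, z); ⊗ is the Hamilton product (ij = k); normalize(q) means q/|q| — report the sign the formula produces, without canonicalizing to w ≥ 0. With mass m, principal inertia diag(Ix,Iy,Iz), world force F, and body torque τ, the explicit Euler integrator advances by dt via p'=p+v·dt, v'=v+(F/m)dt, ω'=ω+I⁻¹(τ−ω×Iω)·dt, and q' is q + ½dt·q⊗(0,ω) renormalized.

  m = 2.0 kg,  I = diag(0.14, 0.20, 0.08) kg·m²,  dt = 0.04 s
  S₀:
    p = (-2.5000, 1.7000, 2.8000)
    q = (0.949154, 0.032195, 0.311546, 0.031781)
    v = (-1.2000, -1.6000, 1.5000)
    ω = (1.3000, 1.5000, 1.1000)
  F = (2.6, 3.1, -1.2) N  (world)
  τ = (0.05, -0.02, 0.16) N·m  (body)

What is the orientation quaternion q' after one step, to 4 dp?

q⊗(0,ω) = (-0.5441316, 1.5289293, 1.4296318, 0.6873521)
q' = normalize(q + ½dt·q⊗(0,ω)) = (0.9373, 0.0627, 0.3398, 0.0455)

q' = (0.9373, 0.0627, 0.3398, 0.0455)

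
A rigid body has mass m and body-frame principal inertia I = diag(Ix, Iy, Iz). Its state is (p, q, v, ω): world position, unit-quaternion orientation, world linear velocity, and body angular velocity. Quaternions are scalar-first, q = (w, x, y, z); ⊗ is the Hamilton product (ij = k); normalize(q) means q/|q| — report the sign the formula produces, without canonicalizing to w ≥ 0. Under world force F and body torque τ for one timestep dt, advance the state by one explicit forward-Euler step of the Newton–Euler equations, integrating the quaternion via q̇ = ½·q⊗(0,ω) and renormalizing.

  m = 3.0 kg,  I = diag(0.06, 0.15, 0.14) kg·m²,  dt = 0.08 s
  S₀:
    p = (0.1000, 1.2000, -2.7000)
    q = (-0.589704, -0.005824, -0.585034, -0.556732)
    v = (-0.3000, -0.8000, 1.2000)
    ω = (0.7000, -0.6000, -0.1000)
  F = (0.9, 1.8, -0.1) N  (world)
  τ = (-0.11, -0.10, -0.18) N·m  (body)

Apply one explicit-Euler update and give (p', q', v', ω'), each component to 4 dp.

p' = (0.0760, 1.1360, -2.6040)
q' = (-0.6054, -0.0333, -0.5861, -0.5375)
v' = (-0.2760, -0.7520, 1.1973)
ω' = (0.5541, -0.6563, -0.1813)

new position p' = (0.0760, 1.1360, -2.6040)
v' = v + a·dt = (-0.2760, -0.7520, 1.1973)
α = I⁻¹(τ − ω×Iω) = (-1.8233, -0.7040, -1.0157)
ω + α·dt = (0.5541, -0.6563, -0.1813)
Hamilton product q⊗(0,ω) = (-0.4026168, -0.6883286, -0.0364724, 0.4719886)
q' = normalize(q + ½dt·q⊗(0,ω)) = (-0.6054, -0.0333, -0.5861, -0.5375)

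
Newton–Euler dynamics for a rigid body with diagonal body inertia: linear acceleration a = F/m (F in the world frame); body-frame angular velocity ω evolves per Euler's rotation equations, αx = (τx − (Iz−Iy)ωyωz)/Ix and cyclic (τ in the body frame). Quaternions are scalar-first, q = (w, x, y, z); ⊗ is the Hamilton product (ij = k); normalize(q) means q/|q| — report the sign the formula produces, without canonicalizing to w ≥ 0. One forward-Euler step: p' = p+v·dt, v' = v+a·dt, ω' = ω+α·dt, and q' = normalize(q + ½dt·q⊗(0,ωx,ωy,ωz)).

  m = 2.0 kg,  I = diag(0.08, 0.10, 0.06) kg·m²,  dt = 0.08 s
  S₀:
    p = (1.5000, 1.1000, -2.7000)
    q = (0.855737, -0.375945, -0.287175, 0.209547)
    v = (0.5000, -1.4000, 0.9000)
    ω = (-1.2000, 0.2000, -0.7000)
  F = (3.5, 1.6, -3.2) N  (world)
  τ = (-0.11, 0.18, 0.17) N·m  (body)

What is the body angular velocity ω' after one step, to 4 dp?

ω' = (-1.3156, 0.3306, -0.4669)

α = I⁻¹(τ − ω×Iω) = (-1.4450, 1.6320, 2.9133)
ω' = ω + α·dt = (-1.3156, 0.3306, -0.4669)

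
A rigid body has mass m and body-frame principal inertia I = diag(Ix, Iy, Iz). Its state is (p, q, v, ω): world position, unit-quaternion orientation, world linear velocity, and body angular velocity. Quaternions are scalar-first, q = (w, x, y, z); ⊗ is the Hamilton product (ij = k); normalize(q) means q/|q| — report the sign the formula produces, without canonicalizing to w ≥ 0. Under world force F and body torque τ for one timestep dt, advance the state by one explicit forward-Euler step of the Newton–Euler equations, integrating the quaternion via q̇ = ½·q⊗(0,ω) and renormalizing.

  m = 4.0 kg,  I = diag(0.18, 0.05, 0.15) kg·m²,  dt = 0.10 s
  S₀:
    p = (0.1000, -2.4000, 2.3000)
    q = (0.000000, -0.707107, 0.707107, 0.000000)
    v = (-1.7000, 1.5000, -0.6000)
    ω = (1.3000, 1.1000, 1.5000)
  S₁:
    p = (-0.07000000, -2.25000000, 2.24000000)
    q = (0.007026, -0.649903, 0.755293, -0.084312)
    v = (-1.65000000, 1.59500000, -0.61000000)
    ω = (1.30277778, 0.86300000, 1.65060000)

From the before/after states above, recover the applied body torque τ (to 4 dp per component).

τ = (0.1700, -0.0600, 0.0400)

Δω = ω₁−ω₀ = (0.00277778, -0.23700000, 0.15060000)
precession coupling = (0.1650, 0.0585, -0.1859)
I·α + gyro = (0.1700, -0.0600, 0.0400)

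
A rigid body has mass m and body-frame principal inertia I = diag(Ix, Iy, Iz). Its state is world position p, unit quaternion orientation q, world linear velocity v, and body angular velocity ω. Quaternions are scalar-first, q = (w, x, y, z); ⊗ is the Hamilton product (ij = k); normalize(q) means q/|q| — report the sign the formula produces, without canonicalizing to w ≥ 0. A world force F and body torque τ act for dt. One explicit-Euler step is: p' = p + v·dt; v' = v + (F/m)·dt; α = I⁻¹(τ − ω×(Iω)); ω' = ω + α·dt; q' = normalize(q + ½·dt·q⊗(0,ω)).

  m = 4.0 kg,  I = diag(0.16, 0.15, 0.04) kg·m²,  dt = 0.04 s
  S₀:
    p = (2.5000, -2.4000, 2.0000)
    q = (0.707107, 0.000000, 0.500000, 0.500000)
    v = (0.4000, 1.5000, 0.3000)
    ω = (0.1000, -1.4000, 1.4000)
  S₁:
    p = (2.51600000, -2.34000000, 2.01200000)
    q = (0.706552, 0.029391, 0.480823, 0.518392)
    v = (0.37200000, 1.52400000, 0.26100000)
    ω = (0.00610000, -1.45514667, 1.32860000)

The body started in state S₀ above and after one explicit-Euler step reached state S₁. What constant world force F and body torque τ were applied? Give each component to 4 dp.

F = (-2.8000, 2.4000, -3.9000)
τ = (-0.1600, -0.1900, -0.0700)

v₁ − v₀ = (-0.02800000, 0.02400000, -0.03900000)
applied force F = (-2.8000, 2.4000, -3.9000)
Δω = ω₁−ω₀ = (-0.09390000, -0.05514667, -0.07140000)
τ = I·(Δω/dt) + ω₀×(Iω₀) = (-0.1600, -0.1900, -0.0700)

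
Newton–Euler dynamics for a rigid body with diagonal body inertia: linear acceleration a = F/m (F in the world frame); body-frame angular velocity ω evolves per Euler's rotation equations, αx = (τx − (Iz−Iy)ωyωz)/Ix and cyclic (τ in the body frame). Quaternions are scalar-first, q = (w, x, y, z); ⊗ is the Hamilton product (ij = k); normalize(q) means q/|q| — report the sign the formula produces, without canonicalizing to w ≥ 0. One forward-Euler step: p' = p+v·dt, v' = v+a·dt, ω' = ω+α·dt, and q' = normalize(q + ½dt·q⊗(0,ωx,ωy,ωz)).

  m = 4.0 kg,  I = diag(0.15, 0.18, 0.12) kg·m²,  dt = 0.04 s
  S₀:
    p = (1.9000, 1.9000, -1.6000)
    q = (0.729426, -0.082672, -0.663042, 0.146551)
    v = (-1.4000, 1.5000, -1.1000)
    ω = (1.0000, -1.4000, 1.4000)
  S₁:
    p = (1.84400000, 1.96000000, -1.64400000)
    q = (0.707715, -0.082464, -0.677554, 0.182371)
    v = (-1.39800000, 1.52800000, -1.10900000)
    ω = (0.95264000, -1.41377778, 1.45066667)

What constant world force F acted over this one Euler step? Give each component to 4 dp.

F = (0.2000, 2.8000, -0.9000)

Δv = v₁−v₀ = (0.00200000, 0.02800000, -0.00900000)
m·(v₁−v₀)/dt = (0.2000, 2.8000, -0.9000)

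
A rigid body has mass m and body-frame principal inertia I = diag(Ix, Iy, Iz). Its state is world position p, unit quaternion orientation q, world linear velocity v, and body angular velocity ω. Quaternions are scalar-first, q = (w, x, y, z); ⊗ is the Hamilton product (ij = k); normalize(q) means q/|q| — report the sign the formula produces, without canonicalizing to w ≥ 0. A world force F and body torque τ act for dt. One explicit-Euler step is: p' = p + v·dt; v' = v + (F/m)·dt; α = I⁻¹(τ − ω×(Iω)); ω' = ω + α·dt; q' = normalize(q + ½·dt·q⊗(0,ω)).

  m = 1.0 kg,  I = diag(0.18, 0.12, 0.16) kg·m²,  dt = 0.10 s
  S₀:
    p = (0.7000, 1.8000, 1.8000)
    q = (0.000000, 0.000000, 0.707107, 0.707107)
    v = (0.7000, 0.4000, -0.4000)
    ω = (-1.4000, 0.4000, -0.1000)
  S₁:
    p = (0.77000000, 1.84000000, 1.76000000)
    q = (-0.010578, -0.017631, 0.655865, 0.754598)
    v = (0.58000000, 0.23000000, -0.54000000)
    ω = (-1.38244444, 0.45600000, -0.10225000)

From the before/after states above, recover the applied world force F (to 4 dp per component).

F = (-1.2000, -1.7000, -1.4000)

Δv = v₁−v₀ = (-0.12000000, -0.17000000, -0.14000000)
m·(v₁−v₀)/dt = (-1.2000, -1.7000, -1.4000)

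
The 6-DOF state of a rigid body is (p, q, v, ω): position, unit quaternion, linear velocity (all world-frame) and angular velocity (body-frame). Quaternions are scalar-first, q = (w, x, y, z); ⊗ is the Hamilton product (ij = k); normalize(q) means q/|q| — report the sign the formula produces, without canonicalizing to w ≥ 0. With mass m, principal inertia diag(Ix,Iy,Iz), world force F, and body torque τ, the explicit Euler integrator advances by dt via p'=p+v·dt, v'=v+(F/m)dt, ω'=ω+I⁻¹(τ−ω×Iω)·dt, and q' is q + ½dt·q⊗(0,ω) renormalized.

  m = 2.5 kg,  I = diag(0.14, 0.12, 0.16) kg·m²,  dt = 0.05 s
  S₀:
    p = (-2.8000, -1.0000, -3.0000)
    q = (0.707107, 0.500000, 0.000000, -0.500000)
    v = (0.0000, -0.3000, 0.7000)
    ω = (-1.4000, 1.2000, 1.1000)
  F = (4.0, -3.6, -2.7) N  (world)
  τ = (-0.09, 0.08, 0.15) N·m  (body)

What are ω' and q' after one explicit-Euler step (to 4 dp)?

ω×(Iω) gyroscopic = (0.0528, 0.0308, 0.0336)
(τ − ω×Iω)/I = (-1.0200, 0.4100, 0.7275)
new body rate ω' = (-1.4510, 1.2205, 1.1364)
Hamilton product q⊗(0,ω) = (1.2500000, -0.3899498, 0.9985284, 1.3778177)
q + ½dt·q⊗(0,ω), renormalized = (0.7373, 0.4895, 0.0249, -0.4649)

ω' = (-1.4510, 1.2205, 1.1364)
q' = (0.7373, 0.4895, 0.0249, -0.4649)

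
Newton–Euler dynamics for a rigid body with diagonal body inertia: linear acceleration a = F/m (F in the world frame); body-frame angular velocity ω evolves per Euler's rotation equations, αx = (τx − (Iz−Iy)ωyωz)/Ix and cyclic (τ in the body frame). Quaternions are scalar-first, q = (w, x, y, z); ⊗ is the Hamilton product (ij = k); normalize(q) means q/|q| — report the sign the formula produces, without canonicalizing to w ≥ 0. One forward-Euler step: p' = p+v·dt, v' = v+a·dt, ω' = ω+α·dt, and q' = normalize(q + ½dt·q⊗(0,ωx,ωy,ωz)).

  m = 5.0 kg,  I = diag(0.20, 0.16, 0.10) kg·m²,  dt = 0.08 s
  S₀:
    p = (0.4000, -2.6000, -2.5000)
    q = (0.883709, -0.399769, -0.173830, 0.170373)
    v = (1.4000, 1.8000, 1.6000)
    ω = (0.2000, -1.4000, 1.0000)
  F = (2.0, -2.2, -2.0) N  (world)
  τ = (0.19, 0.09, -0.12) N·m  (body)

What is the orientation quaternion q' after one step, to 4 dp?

q' = (0.8683, -0.3892, -0.2055, 0.2290)

q⊗(0,ω) = (-0.3337812, 0.2414340, -0.8033490, 1.4781516)
q' = normalize(q + ½dt·q⊗(0,ω)) = (0.8683, -0.3892, -0.2055, 0.2290)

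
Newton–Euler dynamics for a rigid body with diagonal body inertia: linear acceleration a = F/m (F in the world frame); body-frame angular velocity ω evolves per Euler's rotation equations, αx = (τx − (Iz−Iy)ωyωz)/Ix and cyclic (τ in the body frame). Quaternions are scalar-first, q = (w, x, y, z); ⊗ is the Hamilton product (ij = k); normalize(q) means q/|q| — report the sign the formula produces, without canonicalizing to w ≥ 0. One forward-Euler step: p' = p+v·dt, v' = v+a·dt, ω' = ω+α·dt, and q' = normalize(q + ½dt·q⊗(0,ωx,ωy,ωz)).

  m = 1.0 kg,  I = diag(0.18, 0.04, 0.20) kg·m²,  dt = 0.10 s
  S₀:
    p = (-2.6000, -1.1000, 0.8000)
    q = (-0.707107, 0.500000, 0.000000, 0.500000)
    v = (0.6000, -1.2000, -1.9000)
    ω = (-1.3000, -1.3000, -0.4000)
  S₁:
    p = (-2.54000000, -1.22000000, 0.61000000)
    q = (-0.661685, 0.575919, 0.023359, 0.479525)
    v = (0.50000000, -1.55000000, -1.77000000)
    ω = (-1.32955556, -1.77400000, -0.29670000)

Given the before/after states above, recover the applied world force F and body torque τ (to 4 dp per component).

Δω = ω₁−ω₀ = (-0.02955556, -0.47400000, 0.10330000)
applied torque τ = (0.0300, -0.2000, -0.0300)
velocity change Δv = (-0.10000000, -0.35000000, 0.13000000)
m·(v₁−v₀)/dt = (-1.0000, -3.5000, 1.3000)

F = (-1.0000, -3.5000, 1.3000)
τ = (0.0300, -0.2000, -0.0300)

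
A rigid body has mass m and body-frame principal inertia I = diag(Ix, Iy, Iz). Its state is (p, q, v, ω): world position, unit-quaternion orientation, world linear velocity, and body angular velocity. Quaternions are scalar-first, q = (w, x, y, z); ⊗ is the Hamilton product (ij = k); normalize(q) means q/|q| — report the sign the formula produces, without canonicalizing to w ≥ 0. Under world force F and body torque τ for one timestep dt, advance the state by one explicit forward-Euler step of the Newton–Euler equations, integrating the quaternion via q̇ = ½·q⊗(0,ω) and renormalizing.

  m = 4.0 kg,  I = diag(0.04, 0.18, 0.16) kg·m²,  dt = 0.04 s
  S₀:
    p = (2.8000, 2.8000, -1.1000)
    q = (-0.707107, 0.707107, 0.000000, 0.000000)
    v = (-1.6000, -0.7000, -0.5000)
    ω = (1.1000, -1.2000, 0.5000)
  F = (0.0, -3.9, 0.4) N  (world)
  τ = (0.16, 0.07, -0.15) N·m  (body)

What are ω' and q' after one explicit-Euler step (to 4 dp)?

ω' = (1.2480, -1.1698, 0.5087)
q' = (-0.7222, 0.6911, 0.0099, -0.0240)

ω×(Iω) gyroscopic = (0.0120, -0.0660, -0.1848)
α = I⁻¹(τ − ω×Iω) = (3.7000, 0.7556, 0.2175)
new body rate ω' = (1.2480, -1.1698, 0.5087)
2q̇ = q⊗(0,ω) = (-0.7778177, -0.7778177, 0.4949749, -1.2020819)
q + ½dt·q⊗(0,ω), renormalized = (-0.7222, 0.6911, 0.0099, -0.0240)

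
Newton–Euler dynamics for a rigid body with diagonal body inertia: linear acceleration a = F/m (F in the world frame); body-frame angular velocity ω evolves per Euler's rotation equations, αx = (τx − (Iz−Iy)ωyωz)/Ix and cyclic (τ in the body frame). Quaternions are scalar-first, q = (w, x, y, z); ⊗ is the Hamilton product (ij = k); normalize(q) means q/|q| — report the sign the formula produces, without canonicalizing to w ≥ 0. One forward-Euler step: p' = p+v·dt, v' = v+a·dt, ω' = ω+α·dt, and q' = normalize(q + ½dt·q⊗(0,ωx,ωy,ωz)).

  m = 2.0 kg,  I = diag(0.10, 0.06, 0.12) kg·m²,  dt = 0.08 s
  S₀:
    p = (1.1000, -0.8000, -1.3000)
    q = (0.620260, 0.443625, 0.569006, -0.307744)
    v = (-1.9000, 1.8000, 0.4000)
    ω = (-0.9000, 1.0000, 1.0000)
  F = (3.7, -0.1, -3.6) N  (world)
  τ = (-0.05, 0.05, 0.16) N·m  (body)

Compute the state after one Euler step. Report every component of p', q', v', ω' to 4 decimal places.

gyro term ω×Iω = (0.0600, 0.0180, 0.0360)
(τ − ω×Iω)/I = (-1.1000, 0.5333, 1.0333)
ω' = ω + α·dt = (-0.9880, 1.0427, 1.0827)
q⊗(0,ω) = (0.1380005, 0.3185160, 0.4536046, 1.5759904)
q + ½dt·q⊗(0,ω), renormalized = (0.6244, 0.4553, 0.5858, -0.2442)
a = (1.8500, -0.0500, -1.8000)
new position p' = (0.9480, -0.6560, -1.2680)
v' = v + a·dt = (-1.7520, 1.7960, 0.2560)

p' = (0.9480, -0.6560, -1.2680)
q' = (0.6244, 0.4553, 0.5858, -0.2442)
v' = (-1.7520, 1.7960, 0.2560)
ω' = (-0.9880, 1.0427, 1.0827)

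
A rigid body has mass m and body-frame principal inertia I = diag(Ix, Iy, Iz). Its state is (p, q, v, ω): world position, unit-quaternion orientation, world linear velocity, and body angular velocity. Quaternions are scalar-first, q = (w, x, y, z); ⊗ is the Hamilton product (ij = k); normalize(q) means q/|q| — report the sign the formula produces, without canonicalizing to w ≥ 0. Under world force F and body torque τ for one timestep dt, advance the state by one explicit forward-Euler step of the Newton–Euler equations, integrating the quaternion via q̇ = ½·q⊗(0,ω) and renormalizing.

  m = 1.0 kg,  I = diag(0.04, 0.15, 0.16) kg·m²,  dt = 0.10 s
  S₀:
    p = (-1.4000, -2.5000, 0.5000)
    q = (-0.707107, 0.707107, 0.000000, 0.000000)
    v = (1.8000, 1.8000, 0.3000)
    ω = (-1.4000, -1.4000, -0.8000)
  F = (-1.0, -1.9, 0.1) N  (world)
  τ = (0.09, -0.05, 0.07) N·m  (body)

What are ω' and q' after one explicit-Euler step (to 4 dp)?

ω' = (-1.2030, -1.3437, -0.8910)
q' = (-0.6539, 0.7523, 0.0773, -0.0211)

ω×(Iω) gyroscopic = (0.0112, -0.1344, 0.2156)
(τ − ω×Iω)/I = (1.9700, 0.5627, -0.9100)
ω + α·dt = (-1.2030, -1.3437, -0.8910)
q⊗(0,ω) = (0.9899498, 0.9899498, 1.5556354, -0.4242642)
q' = normalize(q + ½dt·q⊗(0,ω)) = (-0.6539, 0.7523, 0.0773, -0.0211)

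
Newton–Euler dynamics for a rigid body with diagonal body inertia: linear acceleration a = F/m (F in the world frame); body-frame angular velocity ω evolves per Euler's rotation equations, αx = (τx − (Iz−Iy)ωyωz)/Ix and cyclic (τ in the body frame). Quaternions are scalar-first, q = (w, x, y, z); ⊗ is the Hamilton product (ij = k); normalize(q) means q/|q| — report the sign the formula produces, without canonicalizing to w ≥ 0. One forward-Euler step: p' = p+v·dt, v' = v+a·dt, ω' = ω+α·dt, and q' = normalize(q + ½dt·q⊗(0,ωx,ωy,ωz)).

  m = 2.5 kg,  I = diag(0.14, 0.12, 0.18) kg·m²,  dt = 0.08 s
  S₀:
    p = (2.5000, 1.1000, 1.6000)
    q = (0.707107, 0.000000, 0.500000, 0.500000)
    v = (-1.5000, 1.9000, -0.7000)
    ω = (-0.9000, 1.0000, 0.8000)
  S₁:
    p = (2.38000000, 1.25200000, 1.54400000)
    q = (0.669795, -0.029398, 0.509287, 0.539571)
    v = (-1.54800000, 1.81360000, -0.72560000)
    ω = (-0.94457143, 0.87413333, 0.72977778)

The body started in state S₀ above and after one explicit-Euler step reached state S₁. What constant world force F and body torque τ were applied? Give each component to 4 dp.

F = (-1.5000, -2.7000, -0.8000)
τ = (-0.0300, -0.1600, -0.1400)

velocity change Δv = (-0.04800000, -0.08640000, -0.02560000)
m·(v₁−v₀)/dt = (-1.5000, -2.7000, -0.8000)
ω₁ − ω₀ = (-0.04457143, -0.12586667, -0.07022222)
applied torque τ = (-0.0300, -0.1600, -0.1400)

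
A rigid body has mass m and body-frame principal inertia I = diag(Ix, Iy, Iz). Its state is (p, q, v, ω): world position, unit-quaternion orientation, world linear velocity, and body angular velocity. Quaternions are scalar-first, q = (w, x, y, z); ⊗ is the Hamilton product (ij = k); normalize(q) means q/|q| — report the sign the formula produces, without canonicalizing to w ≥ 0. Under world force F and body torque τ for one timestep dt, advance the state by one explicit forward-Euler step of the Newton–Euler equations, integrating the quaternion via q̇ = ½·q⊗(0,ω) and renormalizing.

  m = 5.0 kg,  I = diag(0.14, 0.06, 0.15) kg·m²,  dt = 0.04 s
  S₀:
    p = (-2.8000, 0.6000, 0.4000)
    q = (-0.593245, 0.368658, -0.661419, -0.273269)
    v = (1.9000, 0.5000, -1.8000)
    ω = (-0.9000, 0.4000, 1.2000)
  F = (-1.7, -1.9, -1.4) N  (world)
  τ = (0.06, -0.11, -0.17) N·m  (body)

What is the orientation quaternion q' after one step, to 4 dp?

q' = (-0.5745, 0.3655, -0.6698, -0.2963)

Hamilton product q⊗(0,ω) = (0.9242826, -0.1504747, -0.4337455, -1.1597079)
q' = normalize(q + ½dt·q⊗(0,ω)) = (-0.5745, 0.3655, -0.6698, -0.2963)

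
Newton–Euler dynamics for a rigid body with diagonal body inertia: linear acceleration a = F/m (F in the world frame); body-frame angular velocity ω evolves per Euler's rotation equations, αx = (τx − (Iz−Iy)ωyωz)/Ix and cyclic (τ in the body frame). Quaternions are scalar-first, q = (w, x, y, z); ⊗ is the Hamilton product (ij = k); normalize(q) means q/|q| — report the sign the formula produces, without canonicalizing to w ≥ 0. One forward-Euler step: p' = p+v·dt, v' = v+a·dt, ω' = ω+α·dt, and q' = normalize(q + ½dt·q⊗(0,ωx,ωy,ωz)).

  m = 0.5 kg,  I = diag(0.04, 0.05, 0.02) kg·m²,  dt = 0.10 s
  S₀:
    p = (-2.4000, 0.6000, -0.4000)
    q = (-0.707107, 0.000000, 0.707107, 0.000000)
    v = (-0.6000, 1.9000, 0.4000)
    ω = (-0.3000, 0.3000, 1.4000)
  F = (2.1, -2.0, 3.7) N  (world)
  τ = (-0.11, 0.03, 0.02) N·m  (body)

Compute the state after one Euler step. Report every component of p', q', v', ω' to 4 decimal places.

p' = (-2.4600, 0.7900, -0.3600)
q' = (-0.7158, 0.0599, 0.6946, -0.0388)
v' = (-0.1800, 1.5000, 1.1400)
ω' = (-0.5435, 0.3768, 1.5045)

(τ − ω×Iω)/I = (-2.4350, 0.7680, 1.0450)
ω + α·dt = (-0.5435, 0.3768, 1.5045)
2q̇ = q⊗(0,ω) = (-0.2121321, 1.2020819, -0.2121321, -0.7778177)
q + ½dt·q⊗(0,ω), renormalized = (-0.7158, 0.0599, 0.6946, -0.0388)
new position p' = (-2.4600, 0.7900, -0.3600)
v' = v + a·dt = (-0.1800, 1.5000, 1.1400)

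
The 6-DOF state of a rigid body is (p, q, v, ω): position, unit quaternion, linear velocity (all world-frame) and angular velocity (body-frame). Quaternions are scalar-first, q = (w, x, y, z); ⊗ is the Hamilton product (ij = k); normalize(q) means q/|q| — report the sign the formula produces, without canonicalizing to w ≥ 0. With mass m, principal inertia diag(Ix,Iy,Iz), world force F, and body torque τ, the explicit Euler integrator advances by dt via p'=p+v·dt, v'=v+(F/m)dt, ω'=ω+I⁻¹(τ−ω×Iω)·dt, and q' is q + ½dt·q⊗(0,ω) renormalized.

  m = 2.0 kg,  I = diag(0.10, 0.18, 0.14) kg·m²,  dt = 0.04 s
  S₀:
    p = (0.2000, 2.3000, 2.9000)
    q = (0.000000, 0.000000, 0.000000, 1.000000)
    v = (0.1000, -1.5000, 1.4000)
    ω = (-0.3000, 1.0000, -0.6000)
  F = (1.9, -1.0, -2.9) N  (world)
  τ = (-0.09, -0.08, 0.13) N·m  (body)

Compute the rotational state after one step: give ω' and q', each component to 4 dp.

(τ − ω×Iω)/I = (-1.1400, -0.4044, 1.1000)
ω + α·dt = (-0.3456, 0.9838, -0.5560)
Hamilton product q⊗(0,ω) = (0.6000000, -1.0000000, -0.3000000, 0.0000000)
q + ½dt·q⊗(0,ω), renormalized = (0.0120, -0.0200, -0.0060, 0.9997)

ω' = (-0.3456, 0.9838, -0.5560)
q' = (0.0120, -0.0200, -0.0060, 0.9997)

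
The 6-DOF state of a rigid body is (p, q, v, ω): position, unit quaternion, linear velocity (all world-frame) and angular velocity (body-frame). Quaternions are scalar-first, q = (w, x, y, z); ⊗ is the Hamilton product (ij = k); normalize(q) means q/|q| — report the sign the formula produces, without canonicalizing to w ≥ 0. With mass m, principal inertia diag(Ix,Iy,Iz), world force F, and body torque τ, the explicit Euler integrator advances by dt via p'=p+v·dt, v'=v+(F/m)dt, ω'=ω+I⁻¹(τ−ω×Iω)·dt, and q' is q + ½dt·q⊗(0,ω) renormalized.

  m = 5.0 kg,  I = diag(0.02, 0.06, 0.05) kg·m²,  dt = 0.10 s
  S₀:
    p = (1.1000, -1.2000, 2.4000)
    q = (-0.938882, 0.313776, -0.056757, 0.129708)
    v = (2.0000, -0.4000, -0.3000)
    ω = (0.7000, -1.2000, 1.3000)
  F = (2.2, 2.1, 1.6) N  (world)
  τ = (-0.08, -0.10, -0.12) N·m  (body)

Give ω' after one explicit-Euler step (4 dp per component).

(τ − ω×Iω)/I = (-4.7800, -1.2117, -1.7280)
new body rate ω' = (0.2220, -1.3212, 1.1272)

ω' = (0.2220, -1.3212, 1.1272)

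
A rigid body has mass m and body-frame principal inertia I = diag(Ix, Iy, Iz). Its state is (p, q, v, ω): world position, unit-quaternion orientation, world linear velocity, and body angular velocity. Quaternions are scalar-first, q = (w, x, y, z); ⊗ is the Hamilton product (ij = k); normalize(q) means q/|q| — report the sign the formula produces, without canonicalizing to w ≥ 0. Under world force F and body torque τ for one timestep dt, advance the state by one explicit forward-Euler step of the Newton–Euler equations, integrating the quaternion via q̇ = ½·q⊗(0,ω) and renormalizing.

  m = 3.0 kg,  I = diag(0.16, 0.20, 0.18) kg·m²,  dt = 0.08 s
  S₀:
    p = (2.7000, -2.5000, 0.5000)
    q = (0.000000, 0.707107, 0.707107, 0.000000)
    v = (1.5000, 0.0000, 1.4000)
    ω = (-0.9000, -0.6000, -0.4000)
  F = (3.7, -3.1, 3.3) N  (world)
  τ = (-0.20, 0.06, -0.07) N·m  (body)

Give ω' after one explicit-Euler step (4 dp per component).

ω' = (-0.9976, -0.5731, -0.4407)

angular accel α = (-1.2200, 0.3360, -0.5089)
new body rate ω' = (-0.9976, -0.5731, -0.4407)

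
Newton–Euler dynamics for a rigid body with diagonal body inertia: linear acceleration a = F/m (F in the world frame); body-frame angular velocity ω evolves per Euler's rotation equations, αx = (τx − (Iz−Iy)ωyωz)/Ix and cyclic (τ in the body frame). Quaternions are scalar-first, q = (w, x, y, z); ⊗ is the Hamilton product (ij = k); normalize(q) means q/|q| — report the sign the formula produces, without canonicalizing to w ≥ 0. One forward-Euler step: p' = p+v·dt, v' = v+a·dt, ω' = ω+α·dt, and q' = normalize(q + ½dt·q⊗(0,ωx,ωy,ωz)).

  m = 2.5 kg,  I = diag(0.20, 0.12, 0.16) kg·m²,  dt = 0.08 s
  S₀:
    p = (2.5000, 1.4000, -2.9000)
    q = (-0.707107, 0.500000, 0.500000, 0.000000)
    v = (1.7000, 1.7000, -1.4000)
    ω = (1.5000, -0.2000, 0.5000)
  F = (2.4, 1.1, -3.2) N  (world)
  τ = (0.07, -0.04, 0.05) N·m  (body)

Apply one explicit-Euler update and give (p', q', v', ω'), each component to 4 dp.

p' = (2.6360, 1.5360, -3.0120)
q' = (-0.7316, 0.4666, 0.4947, -0.0480)
v' = (1.7768, 1.7352, -1.5024)
ω' = (1.5296, -0.2467, 0.5130)

a = F/m = (0.9600, 0.4400, -1.2800)
p' = p + v·dt = (2.6360, 1.5360, -3.0120)
new velocity v' = (1.7768, 1.7352, -1.5024)
precession coupling ω×(Iω) = (-0.0040, 0.0300, 0.0240)
(τ − ω×Iω)/I = (0.3700, -0.5833, 0.1625)
new body rate ω' = (1.5296, -0.2467, 0.5130)
Hamilton product q⊗(0,ω) = (-0.6500000, -0.8106605, -0.1085786, -1.2035535)
q' = normalize(q + ½dt·q⊗(0,ω)) = (-0.7316, 0.4666, 0.4947, -0.0480)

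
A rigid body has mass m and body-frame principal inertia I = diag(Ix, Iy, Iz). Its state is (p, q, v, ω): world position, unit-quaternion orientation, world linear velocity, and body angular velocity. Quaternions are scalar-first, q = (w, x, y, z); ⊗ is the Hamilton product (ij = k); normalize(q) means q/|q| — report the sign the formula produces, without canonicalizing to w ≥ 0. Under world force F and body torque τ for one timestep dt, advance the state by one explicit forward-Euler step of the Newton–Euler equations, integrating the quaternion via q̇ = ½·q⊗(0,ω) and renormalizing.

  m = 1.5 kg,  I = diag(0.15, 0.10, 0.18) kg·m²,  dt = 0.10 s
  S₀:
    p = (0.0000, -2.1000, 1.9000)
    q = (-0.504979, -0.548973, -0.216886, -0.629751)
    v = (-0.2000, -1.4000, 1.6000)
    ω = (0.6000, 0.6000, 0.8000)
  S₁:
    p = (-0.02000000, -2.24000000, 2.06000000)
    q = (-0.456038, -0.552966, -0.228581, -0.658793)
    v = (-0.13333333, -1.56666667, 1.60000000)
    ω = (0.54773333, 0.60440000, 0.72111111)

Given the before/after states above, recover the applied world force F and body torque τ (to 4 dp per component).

F = (1.0000, -2.5000, 0.0000)
τ = (-0.0400, -0.0100, -0.1600)

ω₁ − ω₀ = (-0.05226667, 0.00440000, -0.07888889)
precession coupling = (0.0384, -0.0144, -0.0180)
τ = I·(Δω/dt) + ω₀×(Iω₀) = (-0.0400, -0.0100, -0.1600)
v₁ − v₀ = (0.06666667, -0.16666667, 0.00000000)
m·(v₁−v₀)/dt = (1.0000, -2.5000, 0.0000)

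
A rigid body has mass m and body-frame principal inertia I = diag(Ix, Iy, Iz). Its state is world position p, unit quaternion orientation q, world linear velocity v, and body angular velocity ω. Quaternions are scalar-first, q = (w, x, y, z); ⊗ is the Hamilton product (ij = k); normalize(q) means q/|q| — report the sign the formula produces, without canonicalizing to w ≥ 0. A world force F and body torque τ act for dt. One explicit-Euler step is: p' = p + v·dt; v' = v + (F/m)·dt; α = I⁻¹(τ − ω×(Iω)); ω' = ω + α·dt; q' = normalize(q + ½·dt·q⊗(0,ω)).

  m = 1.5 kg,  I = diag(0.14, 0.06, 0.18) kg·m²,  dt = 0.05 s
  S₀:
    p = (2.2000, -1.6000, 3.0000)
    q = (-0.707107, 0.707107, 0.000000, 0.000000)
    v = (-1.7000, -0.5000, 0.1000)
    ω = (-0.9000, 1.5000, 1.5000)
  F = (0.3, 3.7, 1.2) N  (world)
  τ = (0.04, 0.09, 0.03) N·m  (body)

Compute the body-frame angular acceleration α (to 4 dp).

precession coupling ω×(Iω) = (0.2700, 0.0540, 0.1080)
α = I⁻¹(τ − ω×Iω) = (-1.6429, 0.6000, -0.4333)

α = (-1.6429, 0.6000, -0.4333)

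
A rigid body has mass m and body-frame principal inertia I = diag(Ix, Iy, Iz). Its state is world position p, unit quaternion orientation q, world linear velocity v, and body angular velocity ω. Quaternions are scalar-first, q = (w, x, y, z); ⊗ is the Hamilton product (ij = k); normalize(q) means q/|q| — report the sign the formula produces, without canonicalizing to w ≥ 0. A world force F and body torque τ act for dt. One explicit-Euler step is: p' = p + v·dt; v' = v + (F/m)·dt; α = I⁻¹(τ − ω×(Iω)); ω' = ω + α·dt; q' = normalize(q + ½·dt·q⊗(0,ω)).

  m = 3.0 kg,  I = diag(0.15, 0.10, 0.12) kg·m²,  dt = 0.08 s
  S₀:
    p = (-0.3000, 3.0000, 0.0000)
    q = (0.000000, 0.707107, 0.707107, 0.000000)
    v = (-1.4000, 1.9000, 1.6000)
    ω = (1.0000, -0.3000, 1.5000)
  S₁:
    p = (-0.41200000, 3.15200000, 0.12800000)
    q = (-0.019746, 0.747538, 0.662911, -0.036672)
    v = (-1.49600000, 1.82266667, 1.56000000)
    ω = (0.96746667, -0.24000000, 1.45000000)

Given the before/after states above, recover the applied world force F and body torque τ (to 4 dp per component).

F = (-3.6000, -2.9000, -1.5000)
τ = (-0.0700, 0.1200, -0.0600)

ω₁ − ω₀ = (-0.03253333, 0.06000000, -0.05000000)
ω₀×(Iω₀) = (-0.0090, 0.0450, 0.0150)
applied torque τ = (-0.0700, 0.1200, -0.0600)
v₁ − v₀ = (-0.09600000, -0.07733333, -0.04000000)
applied force F = (-3.6000, -2.9000, -1.5000)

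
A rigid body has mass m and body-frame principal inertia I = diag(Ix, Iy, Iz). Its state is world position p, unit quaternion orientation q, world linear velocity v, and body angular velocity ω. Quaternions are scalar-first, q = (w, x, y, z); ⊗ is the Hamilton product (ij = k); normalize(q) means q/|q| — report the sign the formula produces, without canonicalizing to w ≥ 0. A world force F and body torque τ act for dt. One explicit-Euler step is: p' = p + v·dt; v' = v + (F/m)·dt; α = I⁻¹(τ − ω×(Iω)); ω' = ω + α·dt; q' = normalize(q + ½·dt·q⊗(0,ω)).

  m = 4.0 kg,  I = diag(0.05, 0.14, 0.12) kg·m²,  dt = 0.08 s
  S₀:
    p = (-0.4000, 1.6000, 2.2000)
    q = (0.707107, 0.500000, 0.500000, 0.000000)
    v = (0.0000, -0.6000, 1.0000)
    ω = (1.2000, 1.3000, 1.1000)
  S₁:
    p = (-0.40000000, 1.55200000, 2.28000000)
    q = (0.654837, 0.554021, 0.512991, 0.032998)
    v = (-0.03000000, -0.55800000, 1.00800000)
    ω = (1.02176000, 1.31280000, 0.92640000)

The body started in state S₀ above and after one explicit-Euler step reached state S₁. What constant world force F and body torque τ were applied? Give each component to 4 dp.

Δv = v₁−v₀ = (-0.03000000, 0.04200000, 0.00800000)
applied force F = (-1.5000, 2.1000, 0.4000)
Δω = ω₁−ω₀ = (-0.17824000, 0.01280000, -0.17360000)
applied torque τ = (-0.1400, -0.0700, -0.1200)

F = (-1.5000, 2.1000, 0.4000)
τ = (-0.1400, -0.0700, -0.1200)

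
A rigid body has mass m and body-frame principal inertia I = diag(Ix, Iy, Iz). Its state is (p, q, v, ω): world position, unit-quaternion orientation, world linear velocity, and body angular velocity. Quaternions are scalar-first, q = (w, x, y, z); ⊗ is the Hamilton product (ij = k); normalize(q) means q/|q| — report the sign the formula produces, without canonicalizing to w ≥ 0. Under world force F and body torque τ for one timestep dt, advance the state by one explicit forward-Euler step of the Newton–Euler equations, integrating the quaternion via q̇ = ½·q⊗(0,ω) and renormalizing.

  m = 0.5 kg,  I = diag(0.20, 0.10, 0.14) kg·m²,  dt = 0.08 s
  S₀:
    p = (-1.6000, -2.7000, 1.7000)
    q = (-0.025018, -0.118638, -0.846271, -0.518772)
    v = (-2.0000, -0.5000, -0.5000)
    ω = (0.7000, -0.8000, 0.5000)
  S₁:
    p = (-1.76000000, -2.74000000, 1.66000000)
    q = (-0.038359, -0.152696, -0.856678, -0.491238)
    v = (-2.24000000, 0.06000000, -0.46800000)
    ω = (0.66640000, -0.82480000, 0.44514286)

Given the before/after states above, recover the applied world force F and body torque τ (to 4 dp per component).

rate change Δω = (-0.03360000, -0.02480000, -0.05485714)
ω₀×(Iω₀) = (-0.0160, 0.0210, 0.0560)
applied torque τ = (-0.1000, -0.0100, -0.0400)
velocity change Δv = (-0.24000000, 0.56000000, 0.03200000)
m·(v₁−v₀)/dt = (-1.5000, 3.5000, 0.2000)

F = (-1.5000, 3.5000, 0.2000)
τ = (-0.1000, -0.0100, -0.0400)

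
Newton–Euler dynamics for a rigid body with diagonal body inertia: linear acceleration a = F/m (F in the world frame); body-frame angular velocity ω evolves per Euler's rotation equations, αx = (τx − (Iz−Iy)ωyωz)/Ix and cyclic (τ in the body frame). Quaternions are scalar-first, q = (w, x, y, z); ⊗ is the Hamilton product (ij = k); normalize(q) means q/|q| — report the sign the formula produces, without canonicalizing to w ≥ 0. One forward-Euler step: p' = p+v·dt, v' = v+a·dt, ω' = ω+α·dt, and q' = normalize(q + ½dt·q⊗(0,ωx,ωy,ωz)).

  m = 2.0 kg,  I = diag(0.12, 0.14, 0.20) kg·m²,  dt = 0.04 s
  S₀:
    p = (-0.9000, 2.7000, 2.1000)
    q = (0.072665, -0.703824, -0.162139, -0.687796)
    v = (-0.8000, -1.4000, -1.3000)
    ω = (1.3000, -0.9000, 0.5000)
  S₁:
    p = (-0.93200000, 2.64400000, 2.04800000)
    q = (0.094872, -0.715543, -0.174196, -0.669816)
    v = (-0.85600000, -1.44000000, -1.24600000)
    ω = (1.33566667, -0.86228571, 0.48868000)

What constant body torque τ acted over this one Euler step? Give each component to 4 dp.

τ = (0.0800, 0.0800, -0.0800)

ω₁ − ω₀ = (0.03566667, 0.03771429, -0.01132000)
τ = I·(Δω/dt) + ω₀×(Iω₀) = (0.0800, 0.0800, -0.0800)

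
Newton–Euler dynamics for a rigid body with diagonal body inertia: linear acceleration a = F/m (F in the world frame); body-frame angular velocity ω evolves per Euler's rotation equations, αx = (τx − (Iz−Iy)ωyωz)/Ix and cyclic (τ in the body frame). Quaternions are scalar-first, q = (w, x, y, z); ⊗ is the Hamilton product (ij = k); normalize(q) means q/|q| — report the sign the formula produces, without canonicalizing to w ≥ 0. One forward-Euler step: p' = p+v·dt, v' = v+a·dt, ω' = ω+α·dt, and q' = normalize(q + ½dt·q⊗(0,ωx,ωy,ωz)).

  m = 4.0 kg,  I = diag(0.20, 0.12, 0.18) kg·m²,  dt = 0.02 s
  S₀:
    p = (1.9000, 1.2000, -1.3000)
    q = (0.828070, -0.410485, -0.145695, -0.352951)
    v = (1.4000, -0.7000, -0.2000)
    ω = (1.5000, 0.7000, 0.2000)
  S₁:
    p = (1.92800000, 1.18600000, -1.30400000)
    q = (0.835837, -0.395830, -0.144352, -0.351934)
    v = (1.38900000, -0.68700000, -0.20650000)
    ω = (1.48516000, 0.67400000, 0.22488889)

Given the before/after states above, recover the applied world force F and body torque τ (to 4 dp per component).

Δω = ω₁−ω₀ = (-0.01484000, -0.02600000, 0.02488889)
precession coupling = (0.0084, 0.0060, -0.0840)
τ = I·(Δω/dt) + ω₀×(Iω₀) = (-0.1400, -0.1500, 0.1400)
Δv = v₁−v₀ = (-0.01100000, 0.01300000, -0.00650000)
F = m·Δv/dt = (-2.2000, 2.6000, -1.3000)

F = (-2.2000, 2.6000, -1.3000)
τ = (-0.1400, -0.1500, 0.1400)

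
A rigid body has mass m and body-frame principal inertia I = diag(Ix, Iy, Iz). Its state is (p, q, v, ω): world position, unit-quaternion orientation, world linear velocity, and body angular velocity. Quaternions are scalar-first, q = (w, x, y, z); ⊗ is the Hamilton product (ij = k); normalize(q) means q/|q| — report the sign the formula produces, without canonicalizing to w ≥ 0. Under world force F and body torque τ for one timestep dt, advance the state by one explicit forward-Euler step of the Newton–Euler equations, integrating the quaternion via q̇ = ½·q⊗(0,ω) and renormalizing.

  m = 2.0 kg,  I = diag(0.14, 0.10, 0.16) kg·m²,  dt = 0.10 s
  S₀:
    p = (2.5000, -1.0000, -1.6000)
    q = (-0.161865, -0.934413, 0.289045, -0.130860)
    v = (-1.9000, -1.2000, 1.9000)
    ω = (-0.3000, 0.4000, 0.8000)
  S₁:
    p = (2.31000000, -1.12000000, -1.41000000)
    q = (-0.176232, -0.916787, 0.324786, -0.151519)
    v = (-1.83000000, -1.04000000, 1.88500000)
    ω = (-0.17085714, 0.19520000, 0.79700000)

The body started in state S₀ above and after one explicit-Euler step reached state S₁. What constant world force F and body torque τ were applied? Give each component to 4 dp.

F = (1.4000, 3.2000, -0.3000)
τ = (0.2000, -0.2000, 0.0000)

Δω = ω₁−ω₀ = (0.12914286, -0.20480000, -0.00300000)
τ = I·(Δω/dt) + ω₀×(Iω₀) = (0.2000, -0.2000, 0.0000)
velocity change Δv = (0.07000000, 0.16000000, -0.01500000)
applied force F = (1.4000, 3.2000, -0.3000)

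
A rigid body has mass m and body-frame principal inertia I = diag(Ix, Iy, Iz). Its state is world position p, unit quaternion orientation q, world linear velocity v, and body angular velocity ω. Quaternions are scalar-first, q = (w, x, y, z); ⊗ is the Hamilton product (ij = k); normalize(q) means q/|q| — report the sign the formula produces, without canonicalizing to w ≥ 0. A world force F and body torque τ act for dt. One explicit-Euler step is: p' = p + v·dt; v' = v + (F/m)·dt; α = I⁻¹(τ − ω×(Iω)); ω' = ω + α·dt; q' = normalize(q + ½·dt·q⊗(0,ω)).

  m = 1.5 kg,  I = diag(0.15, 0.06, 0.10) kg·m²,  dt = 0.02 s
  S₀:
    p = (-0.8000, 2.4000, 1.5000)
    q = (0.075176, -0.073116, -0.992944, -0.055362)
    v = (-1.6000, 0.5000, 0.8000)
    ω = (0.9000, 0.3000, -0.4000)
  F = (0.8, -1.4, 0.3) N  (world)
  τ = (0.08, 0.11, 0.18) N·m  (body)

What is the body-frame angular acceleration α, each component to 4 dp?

α = (0.5653, 2.1333, 2.0430)

ω×(Iω) gyroscopic = (-0.0048, -0.0180, -0.0243)
angular accel α = (0.5653, 2.1333, 2.0430)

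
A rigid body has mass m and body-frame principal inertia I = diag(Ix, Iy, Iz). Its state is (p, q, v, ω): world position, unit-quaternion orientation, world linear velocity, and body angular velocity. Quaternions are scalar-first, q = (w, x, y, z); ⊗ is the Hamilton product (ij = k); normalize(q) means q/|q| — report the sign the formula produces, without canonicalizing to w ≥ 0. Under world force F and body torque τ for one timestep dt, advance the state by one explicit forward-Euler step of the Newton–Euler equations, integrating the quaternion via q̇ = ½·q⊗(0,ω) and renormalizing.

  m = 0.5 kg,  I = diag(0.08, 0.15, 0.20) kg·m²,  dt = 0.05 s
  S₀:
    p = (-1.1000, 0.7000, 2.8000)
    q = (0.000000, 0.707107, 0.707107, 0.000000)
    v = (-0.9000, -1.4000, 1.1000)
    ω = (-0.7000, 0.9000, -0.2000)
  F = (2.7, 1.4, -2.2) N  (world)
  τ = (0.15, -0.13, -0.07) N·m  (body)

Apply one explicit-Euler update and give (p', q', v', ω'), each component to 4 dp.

a = (5.4000, 2.8000, -4.4000)
new position p' = (-1.1450, 0.6300, 2.8550)
new velocity v' = (-0.6300, -1.2600, 0.8800)
(τ − ω×Iω)/I = (1.9875, -0.7547, -0.1295)
ω' = ω + α·dt = (-0.6006, 0.8623, -0.2065)
Hamilton product q⊗(0,ω) = (-0.1414214, -0.1414214, 0.1414214, 1.1313712)
q + ½dt·q⊗(0,ω), renormalized = (-0.0035, 0.7033, 0.7103, 0.0283)

p' = (-1.1450, 0.6300, 2.8550)
q' = (-0.0035, 0.7033, 0.7103, 0.0283)
v' = (-0.6300, -1.2600, 0.8800)
ω' = (-0.6006, 0.8623, -0.2065)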